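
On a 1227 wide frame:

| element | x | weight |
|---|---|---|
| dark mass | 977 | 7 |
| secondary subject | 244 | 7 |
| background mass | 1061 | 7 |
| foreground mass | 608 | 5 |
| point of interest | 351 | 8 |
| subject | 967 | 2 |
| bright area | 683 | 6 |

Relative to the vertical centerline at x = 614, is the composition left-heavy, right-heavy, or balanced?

right-heavy

Total weight = 7 + 7 + 7 + 5 + 8 + 2 + 6 = 42.
Σw·x = 27854; x̄ = 27854/42 ≈ 663.19.
Since 663.2 is right of 614, the composition reads right-heavy.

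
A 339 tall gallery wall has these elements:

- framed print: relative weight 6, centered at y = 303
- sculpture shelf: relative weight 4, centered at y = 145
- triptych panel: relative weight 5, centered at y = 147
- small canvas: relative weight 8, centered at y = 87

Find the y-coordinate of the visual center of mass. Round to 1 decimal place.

y ≈ 166.5

Weights sum to 6 + 4 + 5 + 8 = 23.
Σw·y = 6·303 + 4·145 + 5·147 + 8·87 = 3829, so ȳ = 3829/23 ≈ 166.48.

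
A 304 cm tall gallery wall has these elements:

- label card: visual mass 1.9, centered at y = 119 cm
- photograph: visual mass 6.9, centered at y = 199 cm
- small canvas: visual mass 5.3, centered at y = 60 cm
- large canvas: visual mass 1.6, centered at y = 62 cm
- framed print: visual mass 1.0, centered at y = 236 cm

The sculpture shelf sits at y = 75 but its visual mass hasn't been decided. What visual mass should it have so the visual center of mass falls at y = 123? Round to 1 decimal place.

w ≈ 4.1

Existing Σw = 16.7 (1.9 + 6.9 + 5.3 + 1.6 + 1.0); existing moment 1.9·119 + 6.9·199 + 5.3·60 + 1.6·62 + 1.0·236 = 2252.4.
Set Σw·y/Σw = 123: (2252.4 + 75w) = 123·(16.7 + w).
Solving: w = (123·16.7 − 2252.4) / (75 − 123) = -198.3 / -48 ≈ 4.13.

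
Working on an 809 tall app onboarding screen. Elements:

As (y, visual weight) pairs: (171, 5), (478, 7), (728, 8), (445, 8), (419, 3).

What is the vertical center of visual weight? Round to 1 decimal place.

y ≈ 478.8

Total weight = 5 + 7 + 8 + 8 + 3 = 31.
Σw·y = 5·171 + 7·478 + 8·728 + 8·445 + 3·419 = 14842, so ȳ = 14842/31 ≈ 478.77.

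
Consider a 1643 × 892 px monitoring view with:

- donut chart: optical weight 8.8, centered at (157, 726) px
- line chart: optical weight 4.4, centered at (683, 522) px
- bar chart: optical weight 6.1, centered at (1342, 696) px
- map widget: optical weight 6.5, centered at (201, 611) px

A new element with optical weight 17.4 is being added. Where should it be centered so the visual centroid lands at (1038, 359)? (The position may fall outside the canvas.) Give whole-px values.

New total weight: (8.8 + 4.4 + 6.1 + 6.5) + 17.4 = 43.2.
x: need Σw·x = 43.2·1038 = 44841.6. Existing = 8.8·157 + 4.4·683 + 6.1·1342 + 6.5·201 = 13879.5. Remainder 30962.1 / 17.4 ≈ 1779.43.
y: need Σw·y = 43.2·359 = 15508.8. Existing = 8.8·726 + 4.4·522 + 6.1·696 + 6.5·611 = 16902.7. Remainder -1393.9 / 17.4 ≈ -80.11.

(1779, -80)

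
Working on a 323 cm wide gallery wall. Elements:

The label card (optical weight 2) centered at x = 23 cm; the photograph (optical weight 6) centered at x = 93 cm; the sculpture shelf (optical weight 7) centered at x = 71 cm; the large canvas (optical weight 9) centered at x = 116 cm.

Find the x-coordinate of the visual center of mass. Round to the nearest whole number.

Total weight = 2 + 6 + 7 + 9 = 24.
x-moment: 2·23 + 6·93 + 7·71 + 9·116 = 2145; centroid 2145/24 ≈ 89.38.

x ≈ 89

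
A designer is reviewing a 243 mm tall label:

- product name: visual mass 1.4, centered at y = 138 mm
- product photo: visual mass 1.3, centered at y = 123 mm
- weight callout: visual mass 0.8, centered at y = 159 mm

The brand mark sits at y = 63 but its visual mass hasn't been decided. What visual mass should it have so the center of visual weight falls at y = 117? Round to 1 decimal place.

Existing Σw = 3.5 (1.4 + 1.3 + 0.8); existing moment 1.4·138 + 1.3·123 + 0.8·159 = 480.3.
For the centroid to hit 117: (480.3 + w·63) / (3.5 + w) = 117.
Rearranging, w·(63 − 117) = 117·3.5 − 480.3 = -70.8, so w ≈ -70.8/-54 = 1.31.

w ≈ 1.3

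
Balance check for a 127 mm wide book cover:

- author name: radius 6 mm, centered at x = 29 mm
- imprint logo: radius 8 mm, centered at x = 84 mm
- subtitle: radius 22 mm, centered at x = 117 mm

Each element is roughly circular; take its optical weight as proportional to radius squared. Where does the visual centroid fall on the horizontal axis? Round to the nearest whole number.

Weights ∝ r²: author name 6² = 36, imprint logo 8² = 64, subtitle 22² = 484; Σw = 584.
x-moment: 36·29 + 64·84 + 484·117 = 63048; centroid 63048/584 ≈ 107.96.

x ≈ 108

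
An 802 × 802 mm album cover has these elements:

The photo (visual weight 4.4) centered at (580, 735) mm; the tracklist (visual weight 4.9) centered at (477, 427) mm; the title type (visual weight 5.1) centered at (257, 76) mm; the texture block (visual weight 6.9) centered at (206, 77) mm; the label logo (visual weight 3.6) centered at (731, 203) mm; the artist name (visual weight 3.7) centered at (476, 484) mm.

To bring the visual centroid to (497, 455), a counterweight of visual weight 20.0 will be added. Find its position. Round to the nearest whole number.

(607, 667)

After adding the counterweight, total weight = 4.4 + 4.9 + 5.1 + 6.9 + 3.6 + 3.7 + 20.0 = 48.6.
x: target moment 48.6×497 = 24154.2; current 4.4·580 + 4.9·477 + 5.1·257 + 6.9·206 + 3.6·731 + 3.7·476 = 12014.2; the counterweight supplies 12140.0, so x = 12140.0/20.0 ≈ 607.00.
y: target moment 48.6×455 = 22113.0; current 4.4·735 + 4.9·427 + 5.1·76 + 6.9·77 + 3.6·203 + 3.7·484 = 8766.8; the counterweight supplies 13346.2, so y = 13346.2/20.0 ≈ 667.31.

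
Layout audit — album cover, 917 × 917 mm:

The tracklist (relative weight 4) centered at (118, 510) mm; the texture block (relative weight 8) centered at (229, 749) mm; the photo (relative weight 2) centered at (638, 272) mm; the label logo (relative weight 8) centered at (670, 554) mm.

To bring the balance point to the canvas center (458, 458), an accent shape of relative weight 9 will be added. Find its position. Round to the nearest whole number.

(584, 132)

New total weight: (4 + 8 + 2 + 8) + 9 = 31.
Along x: (8940 + 9·x) / 31 = 458 (existing moment 4·118 + 8·229 + 2·638 + 8·670 = 8940) ⇒ x = (14198 − 8940) / 9 ≈ 584.22.
Along y: (13008 + 9·y) / 31 = 458 (existing moment 4·510 + 8·749 + 2·272 + 8·554 = 13008) ⇒ y = (14198 − 13008) / 9 ≈ 132.22.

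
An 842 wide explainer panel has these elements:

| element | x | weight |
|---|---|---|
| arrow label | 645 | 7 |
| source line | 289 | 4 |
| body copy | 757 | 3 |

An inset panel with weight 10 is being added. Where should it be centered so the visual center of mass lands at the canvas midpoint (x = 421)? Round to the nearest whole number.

With the inset panel, Σw becomes 7 + 4 + 3 + 10 = 24.
Along x: (7942 + 10·x) / 24 = 421 (existing moment 7·645 + 4·289 + 3·757 = 7942) ⇒ x = (10104 − 7942) / 10 ≈ 216.20.

x ≈ 216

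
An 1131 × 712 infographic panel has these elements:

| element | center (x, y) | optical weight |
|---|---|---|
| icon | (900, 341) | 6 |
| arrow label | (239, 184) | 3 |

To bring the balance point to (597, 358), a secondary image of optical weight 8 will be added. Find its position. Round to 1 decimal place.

New total weight: (6 + 3) + 8 = 17.
x: need Σw·x = 17·597 = 10149. Existing = 6·900 + 3·239 = 6117. Remainder 4032 / 8 ≈ 504.00.
y: need Σw·y = 17·358 = 6086. Existing = 6·341 + 3·184 = 2598. Remainder 3488 / 8 ≈ 436.00.

(504.0, 436.0)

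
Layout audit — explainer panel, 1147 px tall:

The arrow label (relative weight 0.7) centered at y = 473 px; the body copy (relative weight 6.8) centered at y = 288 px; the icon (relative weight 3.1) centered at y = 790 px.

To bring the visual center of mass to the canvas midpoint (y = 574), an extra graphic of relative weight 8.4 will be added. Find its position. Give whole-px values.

y ≈ 734

With the extra graphic, Σw becomes 0.7 + 6.8 + 3.1 + 8.4 = 19.0.
Along y: (4738.5 + 8.4·y) / 19.0 = 574 (existing moment 0.7·473 + 6.8·288 + 3.1·790 = 4738.5) ⇒ y = (10906.0 − 4738.5) / 8.4 ≈ 734.23.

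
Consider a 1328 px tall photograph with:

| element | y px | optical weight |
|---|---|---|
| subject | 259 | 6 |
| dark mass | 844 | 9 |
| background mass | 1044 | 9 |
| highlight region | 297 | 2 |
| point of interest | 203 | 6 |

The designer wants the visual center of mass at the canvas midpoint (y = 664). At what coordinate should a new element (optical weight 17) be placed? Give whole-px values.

With the new element, Σw becomes 6 + 9 + 9 + 2 + 6 + 17 = 49.
y: target moment 49×664 = 32536; current 6·259 + 9·844 + 9·1044 + 2·297 + 6·203 = 20358; the new element supplies 12178, so y = 12178/17 ≈ 716.35.

y ≈ 716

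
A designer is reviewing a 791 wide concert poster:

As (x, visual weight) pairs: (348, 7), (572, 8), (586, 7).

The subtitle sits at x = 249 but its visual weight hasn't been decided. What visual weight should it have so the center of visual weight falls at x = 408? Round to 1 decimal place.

w ≈ 13.4

Known weights sum to 7 + 8 + 7 = 22; their moment is 7·348 + 8·572 + 7·586 = 11114.
For the centroid to hit 408: (11114 + w·249) / (22 + w) = 408.
So w = (408·22 − 11114)/(249 − 408) = -2138/-159 ≈ 13.45.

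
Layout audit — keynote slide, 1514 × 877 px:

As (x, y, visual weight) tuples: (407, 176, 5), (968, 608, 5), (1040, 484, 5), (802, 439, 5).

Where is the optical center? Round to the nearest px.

Weights sum to 5 + 5 + 5 + 5 = 20.
Σw·x = 5·407 + 5·968 + 5·1040 + 5·802 = 16085, so x̄ = 16085/20 ≈ 804.25.
Σw·y = 5·176 + 5·608 + 5·484 + 5·439 = 8535, so ȳ = 8535/20 ≈ 426.75.

(804, 427)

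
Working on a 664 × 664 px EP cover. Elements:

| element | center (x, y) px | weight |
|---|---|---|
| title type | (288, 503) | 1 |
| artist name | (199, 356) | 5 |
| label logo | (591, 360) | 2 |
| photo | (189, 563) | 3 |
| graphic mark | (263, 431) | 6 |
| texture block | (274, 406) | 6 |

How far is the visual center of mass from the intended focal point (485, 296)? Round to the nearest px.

Total weight = 1 + 5 + 2 + 3 + 6 + 6 = 23.
Σw·x = 1·288 + 5·199 + 2·591 + 3·189 + 6·263 + 6·274 = 6254, so x̄ = 6254/23 ≈ 271.91.
Σw·y = 1·503 + 5·356 + 2·360 + 3·563 + 6·431 + 6·406 = 9714, so ȳ = 9714/23 ≈ 422.35.
Relative to (485, 296): Δ = (-213.09, 126.35); |Δ| = √(-213.09² + 126.35²) ≈ 247.73.

≈ 248 px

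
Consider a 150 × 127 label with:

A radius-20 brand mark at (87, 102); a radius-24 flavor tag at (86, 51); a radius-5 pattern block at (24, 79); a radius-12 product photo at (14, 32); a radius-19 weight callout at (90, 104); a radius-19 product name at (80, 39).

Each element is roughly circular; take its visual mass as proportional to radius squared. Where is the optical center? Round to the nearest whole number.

r² weights: brand mark 20² = 400, flavor tag 24² = 576, pattern block 5² = 25, product photo 12² = 144, weight callout 19² = 361, product name 19² = 361. Total = 1867.
x-moment: 400·87 + 576·86 + 25·24 + 144·14 + 361·90 + 361·80 = 148322; centroid 148322/1867 ≈ 79.44.
y-moment: 400·102 + 576·51 + 25·79 + 144·32 + 361·104 + 361·39 = 128382; centroid 128382/1867 ≈ 68.76.

(79, 69)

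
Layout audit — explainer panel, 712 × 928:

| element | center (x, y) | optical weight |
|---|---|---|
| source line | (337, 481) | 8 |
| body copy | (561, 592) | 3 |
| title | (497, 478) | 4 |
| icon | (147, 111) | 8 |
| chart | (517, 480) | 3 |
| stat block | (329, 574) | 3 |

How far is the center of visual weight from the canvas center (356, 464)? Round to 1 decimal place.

Total weight = 8 + 3 + 4 + 8 + 3 + 3 = 29.
Σw·x = 10081; x̄ = 10081/29 ≈ 347.62.
Σw·y = 11586; ȳ = 11586/29 ≈ 399.52.
Offset from (356, 464): Δx ≈ -8.38, Δy ≈ -64.48; distance = √(Δx² + Δy²) ≈ 65.02.

≈ 65.0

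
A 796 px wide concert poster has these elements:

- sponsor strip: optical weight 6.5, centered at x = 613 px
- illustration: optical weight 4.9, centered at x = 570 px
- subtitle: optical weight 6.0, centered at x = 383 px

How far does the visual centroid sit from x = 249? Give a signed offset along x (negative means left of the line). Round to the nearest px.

Total weight = 6.5 + 4.9 + 6.0 = 17.4.
Σw·x = 6.5·613 + 4.9·570 + 6.0·383 = 9075.5, so x̄ = 9075.5/17.4 ≈ 521.58.
Difference: 521.58 − 249 ≈ 272.58.

≈ 273 px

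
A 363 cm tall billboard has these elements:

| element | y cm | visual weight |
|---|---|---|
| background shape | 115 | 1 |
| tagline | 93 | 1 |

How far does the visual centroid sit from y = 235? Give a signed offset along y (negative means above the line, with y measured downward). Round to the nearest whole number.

Weights sum to 1 + 1 = 2.
Σw·y = 1·115 + 1·93 = 208, so ȳ = 208/2 ≈ 104.00.
Offset from y = 235: 104.00 − 235 ≈ -131.00.

≈ -131 cm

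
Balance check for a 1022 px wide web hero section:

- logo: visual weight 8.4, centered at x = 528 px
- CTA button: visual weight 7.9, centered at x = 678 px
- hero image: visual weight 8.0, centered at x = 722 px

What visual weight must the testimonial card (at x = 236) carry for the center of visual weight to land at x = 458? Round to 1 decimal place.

Fixed elements: Σw = 8.4 + 7.9 + 8.0 = 24.3, Σw·x = 8.4·528 + 7.9·678 + 8.0·722 = 15567.4.
For the centroid to hit 458: (15567.4 + w·236) / (24.3 + w) = 458.
So w = (458·24.3 − 15567.4)/(236 − 458) = -4438.0/-222 ≈ 19.99.

w ≈ 20.0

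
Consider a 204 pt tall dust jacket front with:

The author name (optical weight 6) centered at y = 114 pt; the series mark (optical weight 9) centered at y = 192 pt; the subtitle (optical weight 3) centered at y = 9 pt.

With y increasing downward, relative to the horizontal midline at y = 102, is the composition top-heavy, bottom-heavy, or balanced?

bottom-heavy

Total weight = 6 + 9 + 3 = 18.
y: (6·114 + 9·192 + 3·9) / 18 = 2439 / 18 ≈ 135.50
Since 135.5 is below (larger y than) 102, the composition reads bottom-heavy.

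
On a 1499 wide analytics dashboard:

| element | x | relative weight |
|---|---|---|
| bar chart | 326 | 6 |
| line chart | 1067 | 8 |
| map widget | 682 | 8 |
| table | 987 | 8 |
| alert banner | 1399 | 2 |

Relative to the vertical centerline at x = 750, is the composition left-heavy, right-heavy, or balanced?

right-heavy

Σw = 6 + 8 + 8 + 8 + 2 = 32.
x-moment: 6·326 + 8·1067 + 8·682 + 8·987 + 2·1399 = 26642; centroid 26642/32 ≈ 832.56.
832.6 vs midline 750 → right-heavy.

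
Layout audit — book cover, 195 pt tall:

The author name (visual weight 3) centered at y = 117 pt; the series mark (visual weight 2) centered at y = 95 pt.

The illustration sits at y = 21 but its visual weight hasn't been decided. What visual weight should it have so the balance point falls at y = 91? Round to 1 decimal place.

w ≈ 1.2

Known weights sum to 3 + 2 = 5; their moment is 3·117 + 2·95 = 541.
Set Σw·y/Σw = 91: (541 + 21w) = 91·(5 + w).
Solving: w = (91·5 − 541) / (21 − 91) = -86 / -70 ≈ 1.23.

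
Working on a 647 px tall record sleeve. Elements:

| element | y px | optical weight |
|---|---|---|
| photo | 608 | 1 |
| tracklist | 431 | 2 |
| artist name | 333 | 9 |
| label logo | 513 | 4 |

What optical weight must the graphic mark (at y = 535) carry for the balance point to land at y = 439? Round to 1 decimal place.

Fixed elements: Σw = 1 + 2 + 9 + 4 = 16, Σw·y = 1·608 + 2·431 + 9·333 + 4·513 = 6519.
Set Σw·y/Σw = 439: (6519 + 535w) = 439·(16 + w).
So w = (439·16 − 6519)/(535 − 439) = 505/96 ≈ 5.26.

w ≈ 5.3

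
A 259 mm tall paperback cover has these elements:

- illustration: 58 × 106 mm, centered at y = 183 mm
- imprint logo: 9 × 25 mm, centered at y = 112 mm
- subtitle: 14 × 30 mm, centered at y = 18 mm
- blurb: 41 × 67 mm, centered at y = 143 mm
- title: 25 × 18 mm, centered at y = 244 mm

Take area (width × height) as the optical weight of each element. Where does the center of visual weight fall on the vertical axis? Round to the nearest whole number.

Areas: illustration 58·106 = 6148, imprint logo 9·25 = 225, subtitle 14·30 = 420, blurb 41·67 = 2747, title 25·18 = 450. Total weight = 9990.
y-moment: 6148·183 + 225·112 + 420·18 + 2747·143 + 450·244 = 1660465; centroid 1660465/9990 ≈ 166.21.

y ≈ 166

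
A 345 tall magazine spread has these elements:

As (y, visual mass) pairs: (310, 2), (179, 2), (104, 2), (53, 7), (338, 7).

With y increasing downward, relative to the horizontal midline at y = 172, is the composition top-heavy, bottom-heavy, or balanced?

Weights sum to 2 + 2 + 2 + 7 + 7 = 20.
y-moment: 2·310 + 2·179 + 2·104 + 7·53 + 7·338 = 3923; centroid 3923/20 ≈ 196.15.
196.2 vs midline 172 → bottom-heavy.

bottom-heavy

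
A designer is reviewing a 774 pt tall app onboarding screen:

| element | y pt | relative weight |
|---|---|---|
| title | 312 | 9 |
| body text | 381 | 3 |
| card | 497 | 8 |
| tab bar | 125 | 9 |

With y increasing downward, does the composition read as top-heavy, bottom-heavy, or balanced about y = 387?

top-heavy

Total weight = 9 + 3 + 8 + 9 = 29.
y-moment: 9·312 + 3·381 + 8·497 + 9·125 = 9052; centroid 9052/29 ≈ 312.14.
312.1 lies above (smaller y than) the midline 387, so the layout is top-heavy.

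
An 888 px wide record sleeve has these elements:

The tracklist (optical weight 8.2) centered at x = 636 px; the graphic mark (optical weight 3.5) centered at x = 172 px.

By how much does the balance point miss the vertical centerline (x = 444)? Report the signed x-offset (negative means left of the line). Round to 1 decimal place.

Σw = 8.2 + 3.5 = 11.7.
Σw·x = 8.2·636 + 3.5·172 = 5817.2, so x̄ = 5817.2/11.7 ≈ 497.20.
Offset from x = 444: 497.20 − 444 ≈ 53.20.

≈ 53.2 px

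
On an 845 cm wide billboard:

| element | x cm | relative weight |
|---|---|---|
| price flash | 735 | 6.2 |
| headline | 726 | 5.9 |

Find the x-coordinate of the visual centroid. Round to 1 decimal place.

Weights sum to 6.2 + 5.9 = 12.1.
x: (6.2·735 + 5.9·726) / 12.1 = 8840.4 / 12.1 ≈ 730.61

x ≈ 730.6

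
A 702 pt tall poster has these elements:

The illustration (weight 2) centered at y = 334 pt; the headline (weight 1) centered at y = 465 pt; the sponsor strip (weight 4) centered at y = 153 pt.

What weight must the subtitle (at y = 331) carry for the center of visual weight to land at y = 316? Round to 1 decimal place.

Existing Σw = 7 (2 + 1 + 4); existing moment 2·334 + 1·465 + 4·153 = 1745.
Balance at y = 316 requires (1745 + w·331) / (7 + w) = 316.
So w = (316·7 − 1745)/(331 − 316) = 467/15 ≈ 31.13.

w ≈ 31.1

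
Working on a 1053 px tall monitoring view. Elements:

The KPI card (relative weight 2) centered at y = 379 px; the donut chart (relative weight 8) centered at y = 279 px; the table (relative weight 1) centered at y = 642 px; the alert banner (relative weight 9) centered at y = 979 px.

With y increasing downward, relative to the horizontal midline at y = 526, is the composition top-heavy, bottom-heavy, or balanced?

bottom-heavy

Σw = 2 + 8 + 1 + 9 = 20.
y-moment: 2·379 + 8·279 + 1·642 + 9·979 = 12443; centroid 12443/20 ≈ 622.15.
Since 622.1 is below (larger y than) 526, the composition reads bottom-heavy.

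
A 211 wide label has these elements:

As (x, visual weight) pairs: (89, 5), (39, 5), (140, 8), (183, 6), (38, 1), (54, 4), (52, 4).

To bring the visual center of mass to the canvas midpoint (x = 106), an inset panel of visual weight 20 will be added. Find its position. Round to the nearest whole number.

New total weight: (5 + 5 + 8 + 6 + 1 + 4 + 4) + 20 = 53.
x: need Σw·x = 53·106 = 5618. Existing = 5·89 + 5·39 + 8·140 + 6·183 + 1·38 + 4·54 + 4·52 = 3320. Remainder 2298 / 20 ≈ 114.90.

x ≈ 115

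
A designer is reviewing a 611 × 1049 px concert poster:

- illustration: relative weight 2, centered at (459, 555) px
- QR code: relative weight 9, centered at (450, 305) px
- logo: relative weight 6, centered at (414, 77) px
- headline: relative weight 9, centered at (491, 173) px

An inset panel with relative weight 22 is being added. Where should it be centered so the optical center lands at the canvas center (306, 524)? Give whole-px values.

(128, 876)

With the inset panel, Σw becomes 2 + 9 + 6 + 9 + 22 = 48.
Along x: (11871 + 22·x) / 48 = 306 (existing moment 2·459 + 9·450 + 6·414 + 9·491 = 11871) ⇒ x = (14688 − 11871) / 22 ≈ 128.05.
Along y: (5874 + 22·y) / 48 = 524 (existing moment 2·555 + 9·305 + 6·77 + 9·173 = 5874) ⇒ y = (25152 − 5874) / 22 ≈ 876.27.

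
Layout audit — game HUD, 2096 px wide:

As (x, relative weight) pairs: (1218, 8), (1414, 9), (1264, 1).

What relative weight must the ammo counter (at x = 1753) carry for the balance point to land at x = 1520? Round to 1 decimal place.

Known weights sum to 8 + 9 + 1 = 18; their moment is 8·1218 + 9·1414 + 1·1264 = 23734.
For the centroid to hit 1520: (23734 + w·1753) / (18 + w) = 1520.
So w = (1520·18 − 23734)/(1753 − 1520) = 3626/233 ≈ 15.56.

w ≈ 15.6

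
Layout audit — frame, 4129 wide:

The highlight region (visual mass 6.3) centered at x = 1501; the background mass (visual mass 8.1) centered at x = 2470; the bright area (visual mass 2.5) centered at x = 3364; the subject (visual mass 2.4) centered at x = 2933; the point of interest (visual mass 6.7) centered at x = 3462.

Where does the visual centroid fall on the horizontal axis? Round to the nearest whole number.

x ≈ 2620

Weights sum to 6.3 + 8.1 + 2.5 + 2.4 + 6.7 = 26.0.
x: (6.3·1501 + 8.1·2470 + 2.5·3364 + 2.4·2933 + 6.7·3462) / 26.0 = 68107.9 / 26.0 ≈ 2619.53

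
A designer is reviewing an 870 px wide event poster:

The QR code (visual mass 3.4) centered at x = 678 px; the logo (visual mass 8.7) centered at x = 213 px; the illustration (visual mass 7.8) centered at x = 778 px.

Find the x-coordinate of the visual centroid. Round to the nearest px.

x ≈ 514

Weights sum to 3.4 + 8.7 + 7.8 = 19.9.
x-moment: 3.4·678 + 8.7·213 + 7.8·778 = 10226.7; centroid 10226.7/19.9 ≈ 513.90.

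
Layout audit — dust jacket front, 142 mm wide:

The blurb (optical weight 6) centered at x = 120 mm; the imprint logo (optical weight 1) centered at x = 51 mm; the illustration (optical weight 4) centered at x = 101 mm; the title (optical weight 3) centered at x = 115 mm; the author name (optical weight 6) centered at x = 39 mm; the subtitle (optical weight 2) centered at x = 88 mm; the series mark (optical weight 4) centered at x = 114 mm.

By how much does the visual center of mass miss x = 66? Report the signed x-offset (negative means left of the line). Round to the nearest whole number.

≈ 26 mm

Total weight = 6 + 1 + 4 + 3 + 6 + 2 + 4 = 26.
Σw·x = 6·120 + 1·51 + 4·101 + 3·115 + 6·39 + 2·88 + 4·114 = 2386, so x̄ = 2386/26 ≈ 91.77.
Difference: 91.77 − 66 ≈ 25.77.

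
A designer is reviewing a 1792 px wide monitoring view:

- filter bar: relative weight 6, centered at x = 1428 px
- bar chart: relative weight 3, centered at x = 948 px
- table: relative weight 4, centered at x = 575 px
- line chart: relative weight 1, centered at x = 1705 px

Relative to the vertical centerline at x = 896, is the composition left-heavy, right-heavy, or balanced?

Σw = 6 + 3 + 4 + 1 = 14.
x: (6·1428 + 3·948 + 4·575 + 1·1705) / 14 = 15417 / 14 ≈ 1101.21
1101.2 vs midline 896 → right-heavy.

right-heavy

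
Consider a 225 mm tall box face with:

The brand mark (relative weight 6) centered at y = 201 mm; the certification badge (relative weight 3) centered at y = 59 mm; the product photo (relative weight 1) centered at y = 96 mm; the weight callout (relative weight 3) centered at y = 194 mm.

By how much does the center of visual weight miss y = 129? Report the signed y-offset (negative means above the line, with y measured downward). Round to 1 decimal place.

≈ 29.5 mm

Weights sum to 6 + 3 + 1 + 3 = 13.
Σw·y = 6·201 + 3·59 + 1·96 + 3·194 = 2061, so ȳ = 2061/13 ≈ 158.54.
Difference: 158.54 − 129 ≈ 29.54.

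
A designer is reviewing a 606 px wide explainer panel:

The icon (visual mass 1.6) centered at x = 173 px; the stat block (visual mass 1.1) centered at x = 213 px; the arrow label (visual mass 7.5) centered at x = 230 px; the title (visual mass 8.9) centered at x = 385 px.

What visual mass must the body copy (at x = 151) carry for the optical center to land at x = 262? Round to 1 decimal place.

w ≈ 5.9

Existing Σw = 19.1 (1.6 + 1.1 + 7.5 + 8.9); existing moment 1.6·173 + 1.1·213 + 7.5·230 + 8.9·385 = 5662.6.
For the centroid to hit 262: (5662.6 + w·151) / (19.1 + w) = 262.
Solving: w = (262·19.1 − 5662.6) / (151 − 262) = -658.4 / -111 ≈ 5.93.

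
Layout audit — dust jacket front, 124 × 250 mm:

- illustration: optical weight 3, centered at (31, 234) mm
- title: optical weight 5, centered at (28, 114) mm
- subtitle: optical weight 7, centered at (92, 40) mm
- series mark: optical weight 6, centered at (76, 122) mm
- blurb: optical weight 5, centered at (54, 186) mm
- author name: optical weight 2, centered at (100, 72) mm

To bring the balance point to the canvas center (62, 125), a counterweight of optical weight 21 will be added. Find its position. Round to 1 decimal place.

(58.8, 131.8)

After adding the counterweight, total weight = 3 + 5 + 7 + 6 + 5 + 2 + 21 = 49.
x: need Σw·x = 49·62 = 3038. Existing = 3·31 + 5·28 + 7·92 + 6·76 + 5·54 + 2·100 = 1803. Remainder 1235 / 21 ≈ 58.81.
y: need Σw·y = 49·125 = 6125. Existing = 3·234 + 5·114 + 7·40 + 6·122 + 5·186 + 2·72 = 3358. Remainder 2767 / 21 ≈ 131.76.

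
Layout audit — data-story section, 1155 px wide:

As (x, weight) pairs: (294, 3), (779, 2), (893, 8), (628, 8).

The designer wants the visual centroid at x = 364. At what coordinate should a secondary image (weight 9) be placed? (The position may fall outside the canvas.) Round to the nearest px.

x ≈ -410

After adding the secondary image, total weight = 3 + 2 + 8 + 8 + 9 = 30.
x: need Σw·x = 30·364 = 10920. Existing = 3·294 + 2·779 + 8·893 + 8·628 = 14608. Remainder -3688 / 9 ≈ -409.78.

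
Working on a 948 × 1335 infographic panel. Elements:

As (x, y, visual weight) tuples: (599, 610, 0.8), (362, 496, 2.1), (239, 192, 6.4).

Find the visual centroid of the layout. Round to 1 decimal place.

Total weight = 0.8 + 2.1 + 6.4 = 9.3.
x-moment: 0.8·599 + 2.1·362 + 6.4·239 = 2769.0; centroid 2769.0/9.3 ≈ 297.74.
y-moment: 0.8·610 + 2.1·496 + 6.4·192 = 2758.4; centroid 2758.4/9.3 ≈ 296.60.

(297.7, 296.6)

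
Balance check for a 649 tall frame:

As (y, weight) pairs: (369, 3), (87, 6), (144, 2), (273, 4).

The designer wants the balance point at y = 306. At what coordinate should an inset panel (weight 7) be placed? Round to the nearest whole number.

With the inset panel, Σw becomes 3 + 6 + 2 + 4 + 7 = 22.
y: need Σw·y = 22·306 = 6732. Existing = 3·369 + 6·87 + 2·144 + 4·273 = 3009. Remainder 3723 / 7 ≈ 531.86.

y ≈ 532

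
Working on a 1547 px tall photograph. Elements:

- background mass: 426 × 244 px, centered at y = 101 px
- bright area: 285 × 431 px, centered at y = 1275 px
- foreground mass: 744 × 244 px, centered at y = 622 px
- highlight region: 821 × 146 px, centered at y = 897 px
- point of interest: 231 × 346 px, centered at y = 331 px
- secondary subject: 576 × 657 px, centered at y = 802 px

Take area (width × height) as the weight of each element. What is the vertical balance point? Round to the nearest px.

y ≈ 727

Taking area as weight: background mass 426·244 = 103944, bright area 285·431 = 122835, foreground mass 744·244 = 181536, highlight region 821·146 = 119866, point of interest 231·346 = 79926, secondary subject 576·657 = 378432. Sum 986539.
y: moment 717506133 / weight 986539 ≈ 727.30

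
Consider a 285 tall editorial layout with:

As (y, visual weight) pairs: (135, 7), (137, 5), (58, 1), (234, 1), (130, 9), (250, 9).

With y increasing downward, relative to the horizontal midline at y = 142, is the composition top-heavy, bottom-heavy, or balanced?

bottom-heavy

Σw = 7 + 5 + 1 + 1 + 9 + 9 = 32.
y: moment 5342 / weight 32 ≈ 166.94
166.9 vs midline 142 → bottom-heavy.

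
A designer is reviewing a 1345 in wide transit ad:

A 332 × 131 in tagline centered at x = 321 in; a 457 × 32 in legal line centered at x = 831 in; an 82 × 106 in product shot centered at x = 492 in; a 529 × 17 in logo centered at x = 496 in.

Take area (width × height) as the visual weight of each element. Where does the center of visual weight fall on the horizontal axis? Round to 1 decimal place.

Areas: tagline 332·131 = 43492, legal line 457·32 = 14624, product shot 82·106 = 8692, logo 529·17 = 8993. Total weight = 75801.
Σw·x = 43492·321 + 14624·831 + 8692·492 + 8993·496 = 34850468, so x̄ = 34850468/75801 ≈ 459.76.

x ≈ 459.8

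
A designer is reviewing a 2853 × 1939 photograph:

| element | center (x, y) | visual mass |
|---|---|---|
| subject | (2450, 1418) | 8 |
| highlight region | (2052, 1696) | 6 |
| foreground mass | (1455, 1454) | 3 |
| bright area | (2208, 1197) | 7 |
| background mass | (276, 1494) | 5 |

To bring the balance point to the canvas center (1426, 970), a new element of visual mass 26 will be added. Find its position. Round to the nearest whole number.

(974, 447)

New total weight: (8 + 6 + 3 + 7 + 5) + 26 = 55.
x: need Σw·x = 55·1426 = 78430. Existing = 8·2450 + 6·2052 + 3·1455 + 7·2208 + 5·276 = 53113. Remainder 25317 / 26 ≈ 973.73.
y: need Σw·y = 55·970 = 53350. Existing = 8·1418 + 6·1696 + 3·1454 + 7·1197 + 5·1494 = 41731. Remainder 11619 / 26 ≈ 446.88.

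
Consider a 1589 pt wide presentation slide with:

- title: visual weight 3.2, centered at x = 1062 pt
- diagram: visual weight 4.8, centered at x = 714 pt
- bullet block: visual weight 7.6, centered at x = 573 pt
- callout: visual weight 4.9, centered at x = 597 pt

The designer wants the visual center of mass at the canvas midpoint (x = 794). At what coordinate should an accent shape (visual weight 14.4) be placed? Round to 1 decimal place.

x ≈ 944.8

After adding the accent shape, total weight = 3.2 + 4.8 + 7.6 + 4.9 + 14.4 = 34.9.
x: target moment 34.9×794 = 27710.6; current 3.2·1062 + 4.8·714 + 7.6·573 + 4.9·597 = 14105.7; the accent shape supplies 13604.9, so x = 13604.9/14.4 ≈ 944.78.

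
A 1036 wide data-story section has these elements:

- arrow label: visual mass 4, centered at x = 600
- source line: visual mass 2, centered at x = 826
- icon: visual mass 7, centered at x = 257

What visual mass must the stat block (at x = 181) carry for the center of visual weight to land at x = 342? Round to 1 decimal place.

w ≈ 8.7

Fixed elements: Σw = 4 + 2 + 7 = 13, Σw·x = 4·600 + 2·826 + 7·257 = 5851.
Balance at x = 342 requires (5851 + w·181) / (13 + w) = 342.
Solving: w = (342·13 − 5851) / (181 − 342) = -1405 / -161 ≈ 8.73.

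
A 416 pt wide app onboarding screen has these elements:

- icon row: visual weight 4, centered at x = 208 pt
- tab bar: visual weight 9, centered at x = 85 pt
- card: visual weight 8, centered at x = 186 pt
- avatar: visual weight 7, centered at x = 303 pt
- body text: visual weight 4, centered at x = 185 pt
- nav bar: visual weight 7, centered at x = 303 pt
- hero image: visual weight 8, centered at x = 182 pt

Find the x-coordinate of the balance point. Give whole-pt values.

x ≈ 203

Σw = 4 + 9 + 8 + 7 + 4 + 7 + 8 = 47.
x: moment 9523 / weight 47 ≈ 202.62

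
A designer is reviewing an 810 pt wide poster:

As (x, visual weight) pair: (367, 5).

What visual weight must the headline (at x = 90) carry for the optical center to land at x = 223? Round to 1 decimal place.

w ≈ 5.4

Known: weight 5 with moment 5·367 = 1835.
Set Σw·x/Σw = 223: (1835 + 90w) = 223·(5 + w).
So w = (223·5 − 1835)/(90 − 223) = -720/-133 ≈ 5.41.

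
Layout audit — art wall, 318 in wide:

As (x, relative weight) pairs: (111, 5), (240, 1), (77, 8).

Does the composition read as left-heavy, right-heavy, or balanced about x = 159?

left-heavy

Weights sum to 5 + 1 + 8 = 14.
x-moment: 5·111 + 1·240 + 8·77 = 1411; centroid 1411/14 ≈ 100.79.
100.8 vs midline 159 → left-heavy.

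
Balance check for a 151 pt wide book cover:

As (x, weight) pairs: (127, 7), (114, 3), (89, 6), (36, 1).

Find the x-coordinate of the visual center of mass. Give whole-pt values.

Σw = 7 + 3 + 6 + 1 = 17.
x-moment: 7·127 + 3·114 + 6·89 + 1·36 = 1801; centroid 1801/17 ≈ 105.94.

x ≈ 106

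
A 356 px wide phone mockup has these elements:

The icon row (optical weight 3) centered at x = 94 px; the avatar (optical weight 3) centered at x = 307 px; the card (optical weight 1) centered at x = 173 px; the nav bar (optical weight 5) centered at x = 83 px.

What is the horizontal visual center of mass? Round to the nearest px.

x ≈ 149

Total weight = 3 + 3 + 1 + 5 = 12.
x-moment: 3·94 + 3·307 + 1·173 + 5·83 = 1791; centroid 1791/12 ≈ 149.25.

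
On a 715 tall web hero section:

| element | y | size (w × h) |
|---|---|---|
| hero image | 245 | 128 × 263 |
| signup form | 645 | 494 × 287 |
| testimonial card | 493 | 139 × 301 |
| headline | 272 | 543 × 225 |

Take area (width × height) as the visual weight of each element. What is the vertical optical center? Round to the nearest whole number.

y ≈ 452

Areas → weights: hero image 128·263 = 33664, signup form 494·287 = 141778, testimonial card 139·301 = 41839, headline 543·225 = 122175; Σw = 339456.
y-moment: 33664·245 + 141778·645 + 41839·493 + 122175·272 = 153552717; centroid 153552717/339456 ≈ 452.35.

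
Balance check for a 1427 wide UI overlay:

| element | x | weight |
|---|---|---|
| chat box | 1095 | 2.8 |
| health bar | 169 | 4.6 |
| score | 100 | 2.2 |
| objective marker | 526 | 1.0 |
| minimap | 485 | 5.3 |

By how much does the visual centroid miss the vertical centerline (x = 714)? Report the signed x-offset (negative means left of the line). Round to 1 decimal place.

≈ -263.7

Weights sum to 2.8 + 4.6 + 2.2 + 1.0 + 5.3 = 15.9.
Σw·x = 2.8·1095 + 4.6·169 + 2.2·100 + 1.0·526 + 5.3·485 = 7159.9, so x̄ = 7159.9/15.9 ≈ 450.31.
Offset from x = 714: 450.31 − 714 ≈ -263.69.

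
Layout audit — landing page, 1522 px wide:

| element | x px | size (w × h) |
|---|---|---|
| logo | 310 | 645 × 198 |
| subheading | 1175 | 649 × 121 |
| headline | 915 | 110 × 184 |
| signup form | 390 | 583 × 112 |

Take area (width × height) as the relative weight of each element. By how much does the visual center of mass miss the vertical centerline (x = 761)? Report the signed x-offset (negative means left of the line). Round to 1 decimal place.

Areas: logo 645·198 = 127710, subheading 649·121 = 78529, headline 110·184 = 20240, signup form 583·112 = 65296. Total weight = 291775.
Σw·x = 127710·310 + 78529·1175 + 20240·915 + 65296·390 = 175846715, so x̄ = 175846715/291775 ≈ 602.68.
Offset from x = 761: 602.68 − 761 ≈ -158.32.

≈ -158.3 px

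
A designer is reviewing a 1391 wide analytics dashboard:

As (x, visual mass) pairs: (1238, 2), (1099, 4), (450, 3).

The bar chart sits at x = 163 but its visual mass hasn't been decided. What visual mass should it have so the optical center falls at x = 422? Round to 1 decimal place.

w ≈ 17.1

Fixed elements: Σw = 2 + 4 + 3 = 9, Σw·x = 2·1238 + 4·1099 + 3·450 = 8222.
Set Σw·x/Σw = 422: (8222 + 163w) = 422·(9 + w).
Rearranging, w·(163 − 422) = 422·9 − 8222 = -4424, so w ≈ -4424/-259 = 17.08.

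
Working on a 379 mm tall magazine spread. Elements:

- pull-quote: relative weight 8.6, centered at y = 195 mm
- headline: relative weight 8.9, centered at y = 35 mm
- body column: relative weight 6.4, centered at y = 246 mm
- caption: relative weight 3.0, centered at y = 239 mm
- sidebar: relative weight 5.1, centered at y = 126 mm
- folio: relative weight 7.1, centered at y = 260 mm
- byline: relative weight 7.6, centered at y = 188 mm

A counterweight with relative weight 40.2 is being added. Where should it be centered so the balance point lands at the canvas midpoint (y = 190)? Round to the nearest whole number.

y ≈ 207

With the counterweight, Σw becomes 8.6 + 8.9 + 6.4 + 3.0 + 5.1 + 7.1 + 7.6 + 40.2 = 86.9.
Along y: (8197.3 + 40.2·y) / 86.9 = 190 (existing moment 8.6·195 + 8.9·35 + 6.4·246 + 3.0·239 + 5.1·126 + 7.1·260 + 7.6·188 = 8197.3) ⇒ y = (16511.0 − 8197.3) / 40.2 ≈ 206.81.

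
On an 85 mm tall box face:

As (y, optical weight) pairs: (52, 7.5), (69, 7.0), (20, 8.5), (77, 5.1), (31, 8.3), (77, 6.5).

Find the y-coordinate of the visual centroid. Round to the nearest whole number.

Σw = 7.5 + 7.0 + 8.5 + 5.1 + 8.3 + 6.5 = 42.9.
Σw·y = 2193.5; ȳ = 2193.5/42.9 ≈ 51.13.

y ≈ 51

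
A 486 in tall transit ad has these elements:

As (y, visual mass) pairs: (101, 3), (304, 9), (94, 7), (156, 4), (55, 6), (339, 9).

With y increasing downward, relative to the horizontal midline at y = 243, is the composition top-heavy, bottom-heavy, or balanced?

top-heavy

Weights sum to 3 + 9 + 7 + 4 + 6 + 9 = 38.
Σw·y = 7702; ȳ = 7702/38 ≈ 202.68.
Since 202.7 is above (smaller y than) 243, the composition reads top-heavy.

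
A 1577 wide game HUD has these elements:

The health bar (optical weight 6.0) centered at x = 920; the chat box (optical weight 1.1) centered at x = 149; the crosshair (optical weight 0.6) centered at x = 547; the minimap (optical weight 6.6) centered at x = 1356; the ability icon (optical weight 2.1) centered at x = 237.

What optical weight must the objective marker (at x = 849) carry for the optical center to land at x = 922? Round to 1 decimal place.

Existing Σw = 16.4 (6.0 + 1.1 + 0.6 + 6.6 + 2.1); existing moment 6.0·920 + 1.1·149 + 0.6·547 + 6.6·1356 + 2.1·237 = 15459.4.
Set Σw·x/Σw = 922: (15459.4 + 849w) = 922·(16.4 + w).
Solving: w = (922·16.4 − 15459.4) / (849 − 922) = -338.6 / -73 ≈ 4.64.

w ≈ 4.6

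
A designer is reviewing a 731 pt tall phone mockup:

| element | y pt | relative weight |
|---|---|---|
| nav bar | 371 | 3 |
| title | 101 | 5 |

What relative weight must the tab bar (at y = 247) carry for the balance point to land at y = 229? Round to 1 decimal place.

w ≈ 11.9

Existing Σw = 8 (3 + 5); existing moment 3·371 + 5·101 = 1618.
Set Σw·y/Σw = 229: (1618 + 247w) = 229·(8 + w).
So w = (229·8 − 1618)/(247 − 229) = 214/18 ≈ 11.89.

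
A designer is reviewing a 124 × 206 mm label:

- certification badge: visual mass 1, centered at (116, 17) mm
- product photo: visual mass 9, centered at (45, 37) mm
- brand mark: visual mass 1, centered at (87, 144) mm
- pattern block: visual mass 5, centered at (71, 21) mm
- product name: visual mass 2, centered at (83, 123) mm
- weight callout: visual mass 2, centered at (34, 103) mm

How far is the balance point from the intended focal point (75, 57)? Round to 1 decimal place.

Weights sum to 1 + 9 + 1 + 5 + 2 + 2 = 20.
x: (1·116 + 9·45 + 1·87 + 5·71 + 2·83 + 2·34) / 20 = 1197 / 20 ≈ 59.85
y: (1·17 + 9·37 + 1·144 + 5·21 + 2·123 + 2·103) / 20 = 1051 / 20 ≈ 52.55
Relative to (75, 57): Δ = (-15.15, -4.45); |Δ| = √(-15.15² + -4.45²) ≈ 15.79.

≈ 15.8 mm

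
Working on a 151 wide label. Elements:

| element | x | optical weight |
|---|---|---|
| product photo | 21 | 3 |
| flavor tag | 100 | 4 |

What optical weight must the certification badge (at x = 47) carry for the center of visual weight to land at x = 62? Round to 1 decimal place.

w ≈ 1.9

Existing Σw = 7 (3 + 4); existing moment 3·21 + 4·100 = 463.
For the centroid to hit 62: (463 + w·47) / (7 + w) = 62.
So w = (62·7 − 463)/(47 − 62) = -29/-15 ≈ 1.93.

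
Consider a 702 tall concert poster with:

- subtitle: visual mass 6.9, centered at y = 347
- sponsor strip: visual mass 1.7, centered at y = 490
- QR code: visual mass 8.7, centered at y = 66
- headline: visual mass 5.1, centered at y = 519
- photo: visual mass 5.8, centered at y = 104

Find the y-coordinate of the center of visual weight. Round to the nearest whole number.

Total weight = 6.9 + 1.7 + 8.7 + 5.1 + 5.8 = 28.2.
Σw·y = 6.9·347 + 1.7·490 + 8.7·66 + 5.1·519 + 5.8·104 = 7051.6, so ȳ = 7051.6/28.2 ≈ 250.06.

y ≈ 250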